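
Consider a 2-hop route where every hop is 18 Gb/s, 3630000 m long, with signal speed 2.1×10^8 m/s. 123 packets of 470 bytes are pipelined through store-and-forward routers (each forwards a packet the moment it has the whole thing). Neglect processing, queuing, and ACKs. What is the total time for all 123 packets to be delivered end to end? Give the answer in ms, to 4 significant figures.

Per-hop transmission t_tx = L/R = 3760/18000000000 = 0.000208889 ms.
Per-hop propagation t_prop = 3630000/210000000 = 17.2857 ms.
Pipeline fill: first packet needs 2·t_tx to clear all hops; remaining 122 packets each add one t_tx.
Total = (2+123-1)·t_tx + 2·t_prop = 124·0.000208889 + 2·17.2857 = 34.60 ms.

34.60 ms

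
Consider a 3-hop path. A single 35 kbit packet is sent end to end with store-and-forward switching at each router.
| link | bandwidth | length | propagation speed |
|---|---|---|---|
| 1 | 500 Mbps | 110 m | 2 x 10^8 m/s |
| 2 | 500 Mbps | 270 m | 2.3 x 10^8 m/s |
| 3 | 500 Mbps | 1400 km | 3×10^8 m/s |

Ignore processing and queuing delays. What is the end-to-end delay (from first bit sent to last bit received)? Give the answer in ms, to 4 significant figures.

L = 35000 bits.
Transmission delay per hop = L/R = 35000/500000000 = 0.07 ms; 3 hops → 0.21 ms.
Propagation delays (d/s per hop): 0.00055, 0.00117391, 4.66667 ms; sum = 4.66839 ms.
End-to-end = 4.878 ms.

4.878 ms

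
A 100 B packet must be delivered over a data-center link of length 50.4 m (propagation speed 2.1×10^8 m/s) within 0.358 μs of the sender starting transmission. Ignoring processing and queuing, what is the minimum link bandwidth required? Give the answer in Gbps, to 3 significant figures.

6.78 Gbps

L = 800 bits.
Propagation delay = 50.4 / 210000000 = 0.24 μs.
Transmission budget = 0.358 − 0.24 = 0.118 μs.
R ≥ L / t_tx = 800 bits / 1.18e-07 s = 6.78 Gbps.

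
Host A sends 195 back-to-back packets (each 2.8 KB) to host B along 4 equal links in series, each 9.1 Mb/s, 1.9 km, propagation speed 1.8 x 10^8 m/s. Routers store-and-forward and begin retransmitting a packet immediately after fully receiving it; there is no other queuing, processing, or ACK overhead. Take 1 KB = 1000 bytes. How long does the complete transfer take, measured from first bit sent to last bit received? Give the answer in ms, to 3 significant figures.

Per-hop transmission t_tx = L/R = 22400/9100000 = 2.46154 ms.
Per-hop propagation t_prop = 1900/180000000 = 0.0105556 ms.
Pipeline fill: first packet needs 4·t_tx to clear all hops; remaining 194 packets each add one t_tx.
Total = (4+195-1)·t_tx + 4·t_prop = 198·2.46154 + 4·0.0105556 = 487 ms.

487 ms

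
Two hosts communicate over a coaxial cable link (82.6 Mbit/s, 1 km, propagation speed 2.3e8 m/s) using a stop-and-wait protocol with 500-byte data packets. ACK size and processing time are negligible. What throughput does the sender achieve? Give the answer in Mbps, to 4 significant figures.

70.03 Mbps

t_tx = L/R = 4000/82600000 = 4.84262e-05 s.
t_prop = 1000/2.3e+08 = 4.34783e-06 s; RTT = 8.69565e-06 s.
Cycle = t_tx + RTT = 5.71218e-05 s.
Throughput = L / cycle = 4000 / 5.71218e-05 = 70.03 Mbps.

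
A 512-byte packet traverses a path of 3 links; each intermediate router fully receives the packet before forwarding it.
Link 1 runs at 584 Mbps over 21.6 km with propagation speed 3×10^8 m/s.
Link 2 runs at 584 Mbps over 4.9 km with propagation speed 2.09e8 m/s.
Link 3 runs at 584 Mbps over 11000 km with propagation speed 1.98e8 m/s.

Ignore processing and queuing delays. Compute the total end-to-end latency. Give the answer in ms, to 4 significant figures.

55.67 ms

L = 512 × 8 = 4096 bits.
Transmission delay per hop = L/R = 4096/584000000 = 0.0070137 ms; 3 hops → 0.0210411 ms.
Propagation delays (d/s per hop): 0.072, 0.023445, 55.5556 ms; sum = 55.651 ms.
End-to-end = 55.67 ms.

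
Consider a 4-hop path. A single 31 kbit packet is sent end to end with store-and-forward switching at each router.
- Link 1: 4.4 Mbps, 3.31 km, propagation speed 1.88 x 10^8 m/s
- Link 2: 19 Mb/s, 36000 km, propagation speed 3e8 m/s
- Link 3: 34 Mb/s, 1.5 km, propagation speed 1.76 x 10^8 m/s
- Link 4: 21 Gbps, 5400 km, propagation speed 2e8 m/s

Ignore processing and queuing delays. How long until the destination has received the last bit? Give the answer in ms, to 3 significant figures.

L = 31000 bits.
Transmission delays (L/R per hop): 7.04545, 1.63158, 0.911765, 0.00147619 ms; sum = 9.59027 ms.
Propagation delays (d/s per hop): 0.0176064, 120, 0.00852273, 27 ms; sum = 147.026 ms.
End-to-end = 157 ms.

157 ms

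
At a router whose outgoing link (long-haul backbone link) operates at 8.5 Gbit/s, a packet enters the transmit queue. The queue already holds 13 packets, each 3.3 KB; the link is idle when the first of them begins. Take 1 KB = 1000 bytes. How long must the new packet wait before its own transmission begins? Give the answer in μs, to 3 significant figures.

Each queued packet: L/R = 26400/8500000000 = 3.10588 μs.
13 queued → 40.3765 μs.
Queuing delay = 40.4 μs.

40.4 μs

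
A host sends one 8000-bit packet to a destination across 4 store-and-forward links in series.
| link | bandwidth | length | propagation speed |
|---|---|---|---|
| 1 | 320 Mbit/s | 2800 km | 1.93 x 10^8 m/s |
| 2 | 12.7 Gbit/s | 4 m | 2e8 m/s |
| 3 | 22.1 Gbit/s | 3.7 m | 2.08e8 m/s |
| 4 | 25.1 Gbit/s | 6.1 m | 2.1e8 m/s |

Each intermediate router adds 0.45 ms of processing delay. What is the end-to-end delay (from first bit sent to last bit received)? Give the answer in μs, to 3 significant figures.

Transmission delays (L/R per hop): 25, 0.629921, 0.361991, 0.318725 μs; sum = 26.3106 μs.
Propagation delays (d/s per hop): 14507.8, 0.02, 0.0177885, 0.0290476 μs; sum = 14507.8 μs.
Processing at 3 router(s): 3 × 0.45 ms = 1350 μs.
End-to-end = 15900 μs.

15900 μs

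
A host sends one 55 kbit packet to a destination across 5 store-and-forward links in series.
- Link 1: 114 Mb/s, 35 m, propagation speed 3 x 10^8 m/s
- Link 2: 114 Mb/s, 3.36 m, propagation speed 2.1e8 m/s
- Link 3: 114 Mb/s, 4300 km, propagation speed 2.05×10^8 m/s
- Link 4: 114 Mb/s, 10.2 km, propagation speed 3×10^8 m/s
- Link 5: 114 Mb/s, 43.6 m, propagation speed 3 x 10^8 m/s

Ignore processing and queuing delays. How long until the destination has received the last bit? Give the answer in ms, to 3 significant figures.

L = 55000 bits.
Transmission delay per hop = L/R = 55000/114000000 = 0.482456 ms; 5 hops → 2.41228 ms.
Propagation delays (d/s per hop): 0.000116667, 1.6e-05, 20.9756, 0.034, 0.000145333 ms; sum = 21.0099 ms.
End-to-end = 23.4 ms.

23.4 ms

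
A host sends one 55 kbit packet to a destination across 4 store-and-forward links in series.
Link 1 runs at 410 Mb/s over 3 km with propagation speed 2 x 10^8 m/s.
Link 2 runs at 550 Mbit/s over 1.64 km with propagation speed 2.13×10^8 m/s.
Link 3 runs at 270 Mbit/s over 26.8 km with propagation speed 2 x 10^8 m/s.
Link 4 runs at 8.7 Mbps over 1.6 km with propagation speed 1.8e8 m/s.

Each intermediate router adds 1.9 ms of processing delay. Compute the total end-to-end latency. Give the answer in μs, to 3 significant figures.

12600 μs

L = 55000 bits.
Transmission delays (L/R per hop): 134.146, 100, 203.704, 6321.84 μs; sum = 6759.69 μs.
Propagation delays (d/s per hop): 15, 7.69953, 134, 8.88889 μs; sum = 165.588 μs.
Processing at 3 router(s): 3 × 1.9 ms = 5700 μs.
End-to-end = 12600 μs.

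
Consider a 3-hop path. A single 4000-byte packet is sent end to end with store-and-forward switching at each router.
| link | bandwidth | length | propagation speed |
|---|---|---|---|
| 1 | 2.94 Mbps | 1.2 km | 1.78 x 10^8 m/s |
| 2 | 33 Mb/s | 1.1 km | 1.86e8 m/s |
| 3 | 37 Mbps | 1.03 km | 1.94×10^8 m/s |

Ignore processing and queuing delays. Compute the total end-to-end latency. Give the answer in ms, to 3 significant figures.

L = 4000 × 8 = 32000 bits.
Transmission delays (L/R per hop): 10.8844, 0.969697, 0.864865 ms; sum = 12.7189 ms.
Propagation delays (d/s per hop): 0.00674157, 0.00591398, 0.00530928 ms; sum = 0.0179648 ms.
End-to-end = 12.7 ms.

12.7 ms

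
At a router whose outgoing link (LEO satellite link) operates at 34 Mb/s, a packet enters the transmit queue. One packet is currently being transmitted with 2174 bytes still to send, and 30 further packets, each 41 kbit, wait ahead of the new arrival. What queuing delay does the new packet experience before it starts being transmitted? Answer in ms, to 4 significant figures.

36.69 ms

Each queued packet: L/R = 41000/34000000 = 1.20588 ms.
30 queued → 36.1765 ms.
Plus remaining 17392 bits of current packet: 0.511529 ms.
Queuing delay = 36.69 ms.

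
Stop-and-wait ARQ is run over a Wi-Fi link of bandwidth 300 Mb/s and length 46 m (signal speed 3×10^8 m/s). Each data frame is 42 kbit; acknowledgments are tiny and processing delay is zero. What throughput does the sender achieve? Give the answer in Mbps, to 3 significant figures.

t_tx = L/R = 42000/300000000 = 0.00014 s.
t_prop = 46/300000000 = 1.53333e-07 s; RTT = 3.06667e-07 s.
Cycle = t_tx + RTT = 0.000140307 s.
Throughput = L / cycle = 42000 / 0.000140307 = 299 Mbps.

299 Mbps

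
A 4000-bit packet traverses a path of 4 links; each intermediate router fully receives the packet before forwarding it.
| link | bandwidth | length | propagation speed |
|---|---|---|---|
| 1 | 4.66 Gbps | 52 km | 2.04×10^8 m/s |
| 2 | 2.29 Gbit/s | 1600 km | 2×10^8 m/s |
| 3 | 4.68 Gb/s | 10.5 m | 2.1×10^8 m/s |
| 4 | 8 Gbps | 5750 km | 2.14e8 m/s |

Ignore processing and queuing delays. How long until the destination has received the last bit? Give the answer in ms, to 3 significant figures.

Transmission delays (L/R per hop): 0.000858369, 0.00174672, 0.000854701, 0.0005 ms; sum = 0.00395979 ms.
Propagation delays (d/s per hop): 0.254902, 8, 5e-05, 26.8692 ms; sum = 35.1241 ms.
End-to-end = 35.1 ms.

35.1 ms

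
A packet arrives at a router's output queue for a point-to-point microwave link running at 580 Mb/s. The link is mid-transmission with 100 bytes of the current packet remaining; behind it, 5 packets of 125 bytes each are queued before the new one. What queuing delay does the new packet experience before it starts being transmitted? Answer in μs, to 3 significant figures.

Each queued packet: L/R = 1000/580000000 = 1.72414 μs.
5 queued → 8.62069 μs.
Plus remaining 800 bits of current packet: 1.37931 μs.
Queuing delay = 10.0 μs.

10.0 μs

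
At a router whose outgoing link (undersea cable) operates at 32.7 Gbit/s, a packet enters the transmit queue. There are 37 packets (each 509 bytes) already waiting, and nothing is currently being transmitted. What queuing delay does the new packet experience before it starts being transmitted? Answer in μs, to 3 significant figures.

Each queued packet: L/R = 4072/3.27e+10 = 0.124526 μs.
37 queued → 4.60746 μs.
Queuing delay = 4.61 μs.

4.61 μs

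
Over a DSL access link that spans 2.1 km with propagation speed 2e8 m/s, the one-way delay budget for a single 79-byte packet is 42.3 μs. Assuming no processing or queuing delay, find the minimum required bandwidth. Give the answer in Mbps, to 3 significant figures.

19.9 Mbps

L = 632 bits.
Propagation delay = 2100 / 200000000 = 10.5 μs.
Transmission budget = 42.3 − 10.5 = 31.8 μs.
R ≥ L / t_tx = 632 bits / 3.18e-05 s = 19.9 Mbps.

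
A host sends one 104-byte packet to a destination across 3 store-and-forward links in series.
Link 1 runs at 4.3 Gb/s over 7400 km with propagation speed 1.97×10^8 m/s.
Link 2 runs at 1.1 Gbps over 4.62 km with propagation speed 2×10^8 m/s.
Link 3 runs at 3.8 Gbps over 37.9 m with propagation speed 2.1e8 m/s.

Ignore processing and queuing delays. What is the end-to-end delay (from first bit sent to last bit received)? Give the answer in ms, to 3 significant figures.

L = 104 × 8 = 832 bits.
Transmission delays (L/R per hop): 0.000193488, 0.000756364, 0.000218947 ms; sum = 0.0011688 ms.
Propagation delays (d/s per hop): 37.5635, 0.0231, 0.000180476 ms; sum = 37.5867 ms.
End-to-end = 37.6 ms.

37.6 ms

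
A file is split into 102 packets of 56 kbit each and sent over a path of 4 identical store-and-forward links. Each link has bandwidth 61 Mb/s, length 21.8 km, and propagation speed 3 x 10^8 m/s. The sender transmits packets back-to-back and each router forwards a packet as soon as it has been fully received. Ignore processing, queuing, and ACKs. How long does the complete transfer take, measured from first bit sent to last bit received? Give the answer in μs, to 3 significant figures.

Per-hop transmission t_tx = L/R = 56000/61000000 = 918.033 μs.
Per-hop propagation t_prop = 21800/300000000 = 72.6667 μs.
Pipeline fill: first packet needs 4·t_tx to clear all hops; remaining 101 packets each add one t_tx.
Total = (4+102-1)·t_tx + 4·t_prop = 105·918.033 + 4·72.6667 = 96700 μs.

96700 μs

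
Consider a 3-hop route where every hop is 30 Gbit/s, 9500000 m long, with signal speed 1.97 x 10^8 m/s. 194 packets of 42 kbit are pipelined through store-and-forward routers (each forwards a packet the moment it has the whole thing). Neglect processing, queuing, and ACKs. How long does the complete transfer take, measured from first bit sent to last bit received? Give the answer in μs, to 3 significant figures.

Per-hop transmission t_tx = L/R = 42000/30000000000 = 1.4 μs.
Per-hop propagation t_prop = 9500000/197000000 = 48223.4 μs.
Pipeline fill: first packet needs 3·t_tx to clear all hops; remaining 193 packets each add one t_tx.
Total = (3+194-1)·t_tx + 3·t_prop = 196·1.4 + 3·48223.4 = 145000 μs.

145000 μs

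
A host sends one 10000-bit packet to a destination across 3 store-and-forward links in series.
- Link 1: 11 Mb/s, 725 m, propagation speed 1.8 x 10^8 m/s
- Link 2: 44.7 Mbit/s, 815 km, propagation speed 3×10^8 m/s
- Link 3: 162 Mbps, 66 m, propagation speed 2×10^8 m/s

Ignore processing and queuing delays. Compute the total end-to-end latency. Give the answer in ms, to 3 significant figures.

Transmission delays (L/R per hop): 0.909091, 0.223714, 0.0617284 ms; sum = 1.19453 ms.
Propagation delays (d/s per hop): 0.00402778, 2.71667, 0.00033 ms; sum = 2.72102 ms.
End-to-end = 3.92 ms.

3.92 ms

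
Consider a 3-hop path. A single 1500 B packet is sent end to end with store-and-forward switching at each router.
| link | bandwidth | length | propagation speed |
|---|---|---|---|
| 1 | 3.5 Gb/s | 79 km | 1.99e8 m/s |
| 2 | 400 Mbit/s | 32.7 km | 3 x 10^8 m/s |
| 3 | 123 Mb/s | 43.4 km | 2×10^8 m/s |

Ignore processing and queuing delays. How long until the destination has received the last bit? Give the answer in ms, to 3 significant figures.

L = 1500 × 8 = 12000 bits.
Transmission delays (L/R per hop): 0.00342857, 0.03, 0.097561 ms; sum = 0.13099 ms.
Propagation delays (d/s per hop): 0.396985, 0.109, 0.217 ms; sum = 0.722985 ms.
End-to-end = 0.854 ms.

0.854 ms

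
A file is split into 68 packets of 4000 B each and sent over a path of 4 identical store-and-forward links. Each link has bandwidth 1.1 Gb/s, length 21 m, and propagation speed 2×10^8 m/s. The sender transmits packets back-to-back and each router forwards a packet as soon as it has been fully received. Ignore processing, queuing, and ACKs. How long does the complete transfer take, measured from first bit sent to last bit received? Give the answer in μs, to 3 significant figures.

Per-hop transmission t_tx = L/R = 32000/1100000000 = 29.0909 μs.
Per-hop propagation t_prop = 21/200000000 = 0.105 μs.
Pipeline fill: first packet needs 4·t_tx to clear all hops; remaining 67 packets each add one t_tx.
Total = (4+68-1)·t_tx + 4·t_prop = 71·29.0909 + 4·0.105 = 2070 μs.

2070 μs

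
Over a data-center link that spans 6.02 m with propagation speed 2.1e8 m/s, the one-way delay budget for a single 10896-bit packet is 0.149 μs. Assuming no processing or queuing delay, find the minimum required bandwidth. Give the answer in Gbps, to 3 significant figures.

Propagation delay = 6.02 / 210000000 = 0.0286667 μs.
Transmission budget = 0.149 − 0.0286667 = 0.120333 μs.
R ≥ L / t_tx = 10896 bits / 1.20333e-07 s = 90.5 Gbps.

90.5 Gbps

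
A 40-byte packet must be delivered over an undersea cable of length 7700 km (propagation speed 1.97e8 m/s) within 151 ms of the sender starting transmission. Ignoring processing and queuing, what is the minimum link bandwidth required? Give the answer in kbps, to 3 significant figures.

2.86 kbps

L = 320 bits.
Propagation delay = 7700000 / 197000000 = 39.0863 ms.
Transmission budget = 151 − 39.0863 = 111.914 ms.
R ≥ L / t_tx = 320 bits / 0.111914 s = 2.86 kbps.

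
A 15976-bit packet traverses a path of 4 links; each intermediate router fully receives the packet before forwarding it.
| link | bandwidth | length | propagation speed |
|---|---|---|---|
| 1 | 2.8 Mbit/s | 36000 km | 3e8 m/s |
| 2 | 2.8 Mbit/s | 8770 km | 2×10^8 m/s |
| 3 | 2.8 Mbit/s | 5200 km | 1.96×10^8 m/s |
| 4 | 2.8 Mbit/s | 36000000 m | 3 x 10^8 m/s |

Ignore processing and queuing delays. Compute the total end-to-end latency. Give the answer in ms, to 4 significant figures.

333.2 ms

Transmission delay per hop = L/R = 15976/2800000 = 5.70571 ms; 4 hops → 22.8229 ms.
Propagation delays (d/s per hop): 120, 43.85, 26.5306, 120 ms; sum = 310.381 ms.
End-to-end = 333.2 ms.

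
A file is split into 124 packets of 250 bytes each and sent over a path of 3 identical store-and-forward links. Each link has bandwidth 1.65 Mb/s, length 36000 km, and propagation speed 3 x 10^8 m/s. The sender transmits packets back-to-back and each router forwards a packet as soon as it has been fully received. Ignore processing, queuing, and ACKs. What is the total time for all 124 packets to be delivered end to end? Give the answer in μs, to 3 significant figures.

513000 μs

Per-hop transmission t_tx = L/R = 2000/1650000 = 1212.12 μs.
Per-hop propagation t_prop = 36000000/300000000 = 120000 μs.
Pipeline fill: first packet needs 3·t_tx to clear all hops; remaining 123 packets each add one t_tx.
Total = (3+124-1)·t_tx + 3·t_prop = 126·1212.12 + 3·120000 = 513000 μs.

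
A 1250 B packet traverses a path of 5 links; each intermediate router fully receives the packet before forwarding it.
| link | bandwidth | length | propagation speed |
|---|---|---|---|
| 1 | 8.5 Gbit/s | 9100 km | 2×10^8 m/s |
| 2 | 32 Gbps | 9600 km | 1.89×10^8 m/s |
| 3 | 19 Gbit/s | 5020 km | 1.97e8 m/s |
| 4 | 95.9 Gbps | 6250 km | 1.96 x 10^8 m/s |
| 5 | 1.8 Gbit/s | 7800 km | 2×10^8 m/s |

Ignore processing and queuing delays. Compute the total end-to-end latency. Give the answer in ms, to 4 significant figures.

L = 1250 × 8 = 10000 bits.
Transmission delays (L/R per hop): 0.00117647, 0.0003125, 0.000526316, 0.000104275, 0.00555556 ms; sum = 0.00767512 ms.
Propagation delays (d/s per hop): 45.5, 50.7937, 25.4822, 31.8878, 39 ms; sum = 192.664 ms.
End-to-end = 192.7 ms.

192.7 ms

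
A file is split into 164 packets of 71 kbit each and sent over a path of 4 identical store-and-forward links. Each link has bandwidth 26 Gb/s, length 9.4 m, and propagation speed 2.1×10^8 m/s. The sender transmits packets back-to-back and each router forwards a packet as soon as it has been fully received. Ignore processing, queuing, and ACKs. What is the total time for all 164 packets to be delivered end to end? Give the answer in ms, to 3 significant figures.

Per-hop transmission t_tx = L/R = 71000/26000000000 = 0.00273077 ms.
Per-hop propagation t_prop = 9.4/210000000 = 4.47619e-05 ms.
Pipeline fill: first packet needs 4·t_tx to clear all hops; remaining 163 packets each add one t_tx.
Total = (4+164-1)·t_tx + 4·t_prop = 167·0.00273077 + 4·4.47619e-05 = 0.456 ms.

0.456 ms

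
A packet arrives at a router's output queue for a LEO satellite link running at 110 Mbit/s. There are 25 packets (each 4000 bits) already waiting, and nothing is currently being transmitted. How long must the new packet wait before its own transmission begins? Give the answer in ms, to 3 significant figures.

0.909 ms

Each queued packet: L/R = 4000/110000000 = 0.0363636 ms.
25 queued → 0.909091 ms.
Queuing delay = 0.909 ms.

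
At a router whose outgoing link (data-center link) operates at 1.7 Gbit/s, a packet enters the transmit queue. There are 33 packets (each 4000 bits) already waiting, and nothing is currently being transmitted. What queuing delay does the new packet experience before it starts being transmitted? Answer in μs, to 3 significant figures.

77.6 μs

Each queued packet: L/R = 4000/1700000000 = 2.35294 μs.
33 queued → 77.6471 μs.
Queuing delay = 77.6 μs.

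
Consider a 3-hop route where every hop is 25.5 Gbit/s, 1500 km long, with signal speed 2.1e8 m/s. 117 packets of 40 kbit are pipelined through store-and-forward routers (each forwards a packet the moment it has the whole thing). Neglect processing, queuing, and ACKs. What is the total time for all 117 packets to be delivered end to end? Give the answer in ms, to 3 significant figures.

21.6 ms

Per-hop transmission t_tx = L/R = 40000/25500000000 = 0.00156863 ms.
Per-hop propagation t_prop = 1500000/210000000 = 7.14286 ms.
Pipeline fill: first packet needs 3·t_tx to clear all hops; remaining 116 packets each add one t_tx.
Total = (3+117-1)·t_tx + 3·t_prop = 119·0.00156863 + 3·7.14286 = 21.6 ms.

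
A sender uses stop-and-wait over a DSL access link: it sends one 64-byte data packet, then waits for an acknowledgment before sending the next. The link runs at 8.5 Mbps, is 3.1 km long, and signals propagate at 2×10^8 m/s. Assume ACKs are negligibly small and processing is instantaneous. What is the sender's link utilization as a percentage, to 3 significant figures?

t_tx = L/R = 512/8500000 = 6.02353e-05 s.
t_prop = 3100/200000000 = 1.55e-05 s; RTT = 3.1e-05 s.
Cycle = t_tx + RTT = 9.12353e-05 s.
Utilization = t_tx / cycle = 6.02353e-05/9.12353e-05 = 66.0 %.

66.0 %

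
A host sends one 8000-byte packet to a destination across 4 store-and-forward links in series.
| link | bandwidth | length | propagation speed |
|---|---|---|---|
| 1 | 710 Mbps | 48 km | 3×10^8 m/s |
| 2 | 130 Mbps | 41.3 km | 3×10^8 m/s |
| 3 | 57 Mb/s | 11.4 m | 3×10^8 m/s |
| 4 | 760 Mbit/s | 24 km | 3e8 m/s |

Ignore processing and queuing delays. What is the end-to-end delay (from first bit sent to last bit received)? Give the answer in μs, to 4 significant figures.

L = 8000 × 8 = 64000 bits.
Transmission delays (L/R per hop): 90.1408, 492.308, 1122.81, 84.2105 μs; sum = 1789.47 μs.
Propagation delays (d/s per hop): 160, 137.667, 0.038, 80 μs; sum = 377.705 μs.
End-to-end = 2167 μs.

2167 μs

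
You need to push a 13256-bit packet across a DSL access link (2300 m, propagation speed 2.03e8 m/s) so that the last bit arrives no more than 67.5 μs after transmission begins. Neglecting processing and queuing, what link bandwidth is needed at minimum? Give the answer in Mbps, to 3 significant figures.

Propagation delay = 2300 / 2.03e+08 = 11.33 μs.
Transmission budget = 67.5 − 11.33 = 56.17 μs.
R ≥ L / t_tx = 13256 bits / 5.617e-05 s = 236 Mbps.

236 Mbps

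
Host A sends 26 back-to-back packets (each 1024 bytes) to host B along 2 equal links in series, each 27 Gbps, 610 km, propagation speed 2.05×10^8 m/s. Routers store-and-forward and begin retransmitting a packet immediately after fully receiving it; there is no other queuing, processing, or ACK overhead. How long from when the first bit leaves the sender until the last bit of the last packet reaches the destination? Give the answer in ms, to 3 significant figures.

5.96 ms

Per-hop transmission t_tx = L/R = 8192/27000000000 = 0.000303407 ms.
Per-hop propagation t_prop = 610000/2.05e+08 = 2.97561 ms.
Pipeline fill: first packet needs 2·t_tx to clear all hops; remaining 25 packets each add one t_tx.
Total = (2+26-1)·t_tx + 2·t_prop = 27·0.000303407 + 2·2.97561 = 5.96 ms.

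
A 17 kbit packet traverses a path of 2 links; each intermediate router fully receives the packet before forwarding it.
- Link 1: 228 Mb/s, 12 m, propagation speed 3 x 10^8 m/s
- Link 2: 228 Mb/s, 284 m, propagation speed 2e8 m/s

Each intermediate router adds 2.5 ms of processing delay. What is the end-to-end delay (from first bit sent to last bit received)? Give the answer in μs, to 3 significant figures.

2650 μs

L = 17000 bits.
Transmission delay per hop = L/R = 17000/228000000 = 74.5614 μs; 2 hops → 149.123 μs.
Propagation delays (d/s per hop): 0.04, 1.42 μs; sum = 1.46 μs.
Processing at 1 router(s): 1 × 2.5 ms = 2500 μs.
End-to-end = 2650 μs.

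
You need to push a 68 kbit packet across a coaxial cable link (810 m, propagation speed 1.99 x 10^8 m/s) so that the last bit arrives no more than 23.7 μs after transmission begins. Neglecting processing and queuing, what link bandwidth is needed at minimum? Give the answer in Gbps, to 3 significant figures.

Propagation delay = 810 / 199000000 = 4.07035 μs.
Transmission budget = 23.7 − 4.07035 = 19.6296 μs.
R ≥ L / t_tx = 68000 bits / 1.96296e-05 s = 3.46 Gbps.

3.46 Gbps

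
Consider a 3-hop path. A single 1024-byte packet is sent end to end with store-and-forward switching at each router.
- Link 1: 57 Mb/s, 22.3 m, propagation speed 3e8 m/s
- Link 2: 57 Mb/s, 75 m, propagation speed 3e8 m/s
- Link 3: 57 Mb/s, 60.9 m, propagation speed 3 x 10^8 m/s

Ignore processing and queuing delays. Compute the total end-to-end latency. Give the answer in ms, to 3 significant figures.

L = 1024 × 8 = 8192 bits.
Transmission delay per hop = L/R = 8192/57000000 = 0.143719 ms; 3 hops → 0.431158 ms.
Propagation delays (d/s per hop): 7.43333e-05, 0.00025, 0.000203 ms; sum = 0.000527333 ms.
End-to-end = 0.432 ms.

0.432 ms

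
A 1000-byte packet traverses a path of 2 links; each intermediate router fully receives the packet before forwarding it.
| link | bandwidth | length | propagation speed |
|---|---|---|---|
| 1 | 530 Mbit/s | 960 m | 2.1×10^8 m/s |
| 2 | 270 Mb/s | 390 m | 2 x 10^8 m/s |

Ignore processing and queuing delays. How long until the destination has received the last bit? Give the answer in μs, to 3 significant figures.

51.2 μs

L = 1000 × 8 = 8000 bits.
Transmission delays (L/R per hop): 15.0943, 29.6296 μs; sum = 44.724 μs.
Propagation delays (d/s per hop): 4.57143, 1.95 μs; sum = 6.52143 μs.
End-to-end = 51.2 μs.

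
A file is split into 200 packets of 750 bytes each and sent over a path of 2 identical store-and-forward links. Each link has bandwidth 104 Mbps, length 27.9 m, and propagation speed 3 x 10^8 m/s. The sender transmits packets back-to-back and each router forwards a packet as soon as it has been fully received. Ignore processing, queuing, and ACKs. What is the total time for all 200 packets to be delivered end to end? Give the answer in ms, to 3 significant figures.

Per-hop transmission t_tx = L/R = 6000/104000000 = 0.0576923 ms.
Per-hop propagation t_prop = 27.9/300000000 = 9.3e-05 ms.
Pipeline fill: first packet needs 2·t_tx to clear all hops; remaining 199 packets each add one t_tx.
Total = (2+200-1)·t_tx + 2·t_prop = 201·0.0576923 + 2·9.3e-05 = 11.6 ms.

11.6 ms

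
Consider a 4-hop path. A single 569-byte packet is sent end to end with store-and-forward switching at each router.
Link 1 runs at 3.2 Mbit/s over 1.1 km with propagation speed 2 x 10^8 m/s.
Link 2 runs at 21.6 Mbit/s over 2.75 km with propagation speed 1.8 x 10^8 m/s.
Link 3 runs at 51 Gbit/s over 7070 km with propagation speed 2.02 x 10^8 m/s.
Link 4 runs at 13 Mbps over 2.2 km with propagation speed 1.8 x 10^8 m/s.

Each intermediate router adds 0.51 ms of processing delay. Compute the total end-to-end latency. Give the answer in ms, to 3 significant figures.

38.5 ms

L = 569 × 8 = 4552 bits.
Transmission delays (L/R per hop): 1.4225, 0.210741, 8.92549e-05, 0.350154 ms; sum = 1.98348 ms.
Propagation delays (d/s per hop): 0.0055, 0.0152778, 35, 0.0122222 ms; sum = 35.033 ms.
Processing at 3 router(s): 3 × 0.51 ms = 1.53 ms.
End-to-end = 38.5 ms.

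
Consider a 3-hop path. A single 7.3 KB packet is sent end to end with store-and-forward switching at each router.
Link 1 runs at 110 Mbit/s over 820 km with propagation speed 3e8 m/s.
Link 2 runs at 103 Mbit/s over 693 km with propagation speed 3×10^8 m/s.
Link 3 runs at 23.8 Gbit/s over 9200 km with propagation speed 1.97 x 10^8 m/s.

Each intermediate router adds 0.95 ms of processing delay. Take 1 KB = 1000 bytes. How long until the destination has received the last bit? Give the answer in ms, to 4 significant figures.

L = 58400 bits.
Transmission delays (L/R per hop): 0.530909, 0.56699, 0.00245378 ms; sum = 1.10035 ms.
Propagation delays (d/s per hop): 2.73333, 2.31, 46.7005 ms; sum = 51.7438 ms.
Processing at 2 router(s): 2 × 0.95 ms = 1.9 ms.
End-to-end = 54.74 ms.

54.74 ms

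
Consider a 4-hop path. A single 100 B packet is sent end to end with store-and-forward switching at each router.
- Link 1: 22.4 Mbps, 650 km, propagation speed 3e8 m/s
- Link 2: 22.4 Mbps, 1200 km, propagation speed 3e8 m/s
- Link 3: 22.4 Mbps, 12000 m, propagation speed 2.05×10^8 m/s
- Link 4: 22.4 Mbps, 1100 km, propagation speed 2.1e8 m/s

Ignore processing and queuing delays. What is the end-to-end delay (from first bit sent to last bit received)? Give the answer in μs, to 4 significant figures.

L = 100 × 8 = 800 bits.
Transmission delay per hop = L/R = 800/22400000 = 35.7143 μs; 4 hops → 142.857 μs.
Propagation delays (d/s per hop): 2166.67, 4000, 58.5366, 5238.1 μs; sum = 11463.3 μs.
End-to-end = 11610 μs.

11610 μs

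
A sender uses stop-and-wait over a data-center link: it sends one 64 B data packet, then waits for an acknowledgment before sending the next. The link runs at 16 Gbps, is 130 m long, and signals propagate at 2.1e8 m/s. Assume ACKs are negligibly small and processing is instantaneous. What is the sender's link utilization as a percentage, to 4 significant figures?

t_tx = L/R = 512/16000000000 = 3.2e-08 s.
t_prop = 130/210000000 = 6.19048e-07 s; RTT = 1.2381e-06 s.
Cycle = t_tx + RTT = 1.2701e-06 s.
Utilization = t_tx / cycle = 3.2e-08/1.2701e-06 = 2.519 %.

2.519 %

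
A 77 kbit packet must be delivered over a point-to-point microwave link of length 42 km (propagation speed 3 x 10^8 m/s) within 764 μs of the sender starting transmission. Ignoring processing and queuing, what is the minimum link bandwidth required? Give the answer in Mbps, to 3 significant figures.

Propagation delay = 42000 / 300000000 = 140 μs.
Transmission budget = 764 − 140 = 624 μs.
R ≥ L / t_tx = 77000 bits / 0.000624 s = 123 Mbps.

123 Mbps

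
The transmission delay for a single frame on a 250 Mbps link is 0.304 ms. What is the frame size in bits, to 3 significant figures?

L = R × t_tx = 250000000 b/s × 0.000304 s = 76000 bits.

76000 bits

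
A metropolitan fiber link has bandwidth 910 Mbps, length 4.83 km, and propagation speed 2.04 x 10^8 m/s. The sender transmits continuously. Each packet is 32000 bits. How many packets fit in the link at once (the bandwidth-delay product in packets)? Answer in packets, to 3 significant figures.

Propagation delay = 4830 / 204000000 = 2.36765e-05 s.
BDP = R × t_prop = 910000000 × 2.36765e-05 = 21545.6 bits.
In packets of 32000 bits: 0.673 packets.

0.673 packets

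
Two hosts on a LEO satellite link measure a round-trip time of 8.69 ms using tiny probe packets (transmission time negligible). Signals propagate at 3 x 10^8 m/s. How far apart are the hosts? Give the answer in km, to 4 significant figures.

1304 km

One-way propagation = RTT/2 = 4.345 ms.
d = s × t = 300000000 × 0.004345 = 1304 km.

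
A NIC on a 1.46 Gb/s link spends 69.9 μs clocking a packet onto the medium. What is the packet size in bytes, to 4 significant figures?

L = R × t_tx = 1460000000 b/s × 6.99e-05 s = 102054 bits.
In bytes: 102054 / 8 = 12760 bytes.

12760 bytes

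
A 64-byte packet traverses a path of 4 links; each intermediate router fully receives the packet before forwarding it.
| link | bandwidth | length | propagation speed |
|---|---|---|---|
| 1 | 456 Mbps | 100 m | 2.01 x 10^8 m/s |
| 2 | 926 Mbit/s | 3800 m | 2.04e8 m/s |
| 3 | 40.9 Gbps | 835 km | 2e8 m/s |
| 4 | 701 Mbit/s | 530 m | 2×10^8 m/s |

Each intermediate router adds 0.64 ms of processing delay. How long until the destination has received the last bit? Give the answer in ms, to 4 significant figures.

6.119 ms

L = 64 × 8 = 512 bits.
Transmission delays (L/R per hop): 0.00112281, 0.000552916, 1.25183e-05, 0.000730385 ms; sum = 0.00241863 ms.
Propagation delays (d/s per hop): 0.000497512, 0.0186275, 4.175, 0.00265 ms; sum = 4.19677 ms.
Processing at 3 router(s): 3 × 0.64 ms = 1.92 ms.
End-to-end = 6.119 ms.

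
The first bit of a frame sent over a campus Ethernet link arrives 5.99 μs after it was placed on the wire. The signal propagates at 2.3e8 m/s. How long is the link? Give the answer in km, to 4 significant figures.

1.378 km

d = s × t_prop = 2.3e+08 × 5.99e-06 = 1.378 km.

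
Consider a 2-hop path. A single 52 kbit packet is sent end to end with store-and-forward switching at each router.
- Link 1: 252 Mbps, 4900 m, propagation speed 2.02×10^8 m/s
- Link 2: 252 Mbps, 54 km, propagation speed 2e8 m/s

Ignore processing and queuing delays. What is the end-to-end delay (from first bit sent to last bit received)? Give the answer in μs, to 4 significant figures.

707.0 μs

L = 52000 bits.
Transmission delay per hop = L/R = 52000/252000000 = 206.349 μs; 2 hops → 412.698 μs.
Propagation delays (d/s per hop): 24.2574, 270 μs; sum = 294.257 μs.
End-to-end = 707.0 μs.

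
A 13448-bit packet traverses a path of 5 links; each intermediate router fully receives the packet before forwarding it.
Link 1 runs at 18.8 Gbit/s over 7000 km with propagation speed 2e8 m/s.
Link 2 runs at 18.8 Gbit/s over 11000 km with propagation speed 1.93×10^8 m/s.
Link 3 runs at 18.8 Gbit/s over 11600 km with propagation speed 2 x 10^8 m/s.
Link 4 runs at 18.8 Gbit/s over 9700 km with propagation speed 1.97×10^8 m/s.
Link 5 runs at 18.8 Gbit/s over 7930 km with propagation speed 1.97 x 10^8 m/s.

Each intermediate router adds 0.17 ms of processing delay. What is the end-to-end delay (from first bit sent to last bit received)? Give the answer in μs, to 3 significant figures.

Transmission delay per hop = L/R = 13448/18800000000 = 0.715319 μs; 5 hops → 3.5766 μs.
Propagation delays (d/s per hop): 35000, 56994.8, 58000, 49238.6, 40253.8 μs; sum = 239487 μs.
Processing at 4 router(s): 4 × 0.17 ms = 680 μs.
End-to-end = 240000 μs.

240000 μs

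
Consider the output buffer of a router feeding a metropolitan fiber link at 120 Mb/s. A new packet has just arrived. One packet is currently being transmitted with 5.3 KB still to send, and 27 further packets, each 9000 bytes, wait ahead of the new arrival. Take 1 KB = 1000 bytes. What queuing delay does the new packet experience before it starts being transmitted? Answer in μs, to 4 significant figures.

16550 μs

Each queued packet: L/R = 72000/120000000 = 600 μs.
27 queued → 16200 μs.
Plus remaining 42400 bits of current packet: 353.333 μs.
Queuing delay = 16550 μs.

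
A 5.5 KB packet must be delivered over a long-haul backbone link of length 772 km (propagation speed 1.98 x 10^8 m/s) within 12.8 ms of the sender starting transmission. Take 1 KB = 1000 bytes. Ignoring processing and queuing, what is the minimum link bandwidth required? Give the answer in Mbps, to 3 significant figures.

4.94 Mbps

L = 44000 bits.
Propagation delay = 772000 / 198000000 = 3.89899 ms.
Transmission budget = 12.8 − 3.89899 = 8.90101 ms.
R ≥ L / t_tx = 44000 bits / 0.00890101 s = 4.94 Mbps.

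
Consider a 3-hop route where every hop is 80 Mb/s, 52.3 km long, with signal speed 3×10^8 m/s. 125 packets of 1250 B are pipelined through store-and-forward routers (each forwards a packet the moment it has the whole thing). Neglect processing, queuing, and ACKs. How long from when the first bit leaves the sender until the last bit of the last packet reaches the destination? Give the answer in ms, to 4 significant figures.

Per-hop transmission t_tx = L/R = 10000/80000000 = 0.125 ms.
Per-hop propagation t_prop = 52300/300000000 = 0.174333 ms.
Pipeline fill: first packet needs 3·t_tx to clear all hops; remaining 124 packets each add one t_tx.
Total = (3+125-1)·t_tx + 3·t_prop = 127·0.125 + 3·0.174333 = 16.40 ms.

16.40 ms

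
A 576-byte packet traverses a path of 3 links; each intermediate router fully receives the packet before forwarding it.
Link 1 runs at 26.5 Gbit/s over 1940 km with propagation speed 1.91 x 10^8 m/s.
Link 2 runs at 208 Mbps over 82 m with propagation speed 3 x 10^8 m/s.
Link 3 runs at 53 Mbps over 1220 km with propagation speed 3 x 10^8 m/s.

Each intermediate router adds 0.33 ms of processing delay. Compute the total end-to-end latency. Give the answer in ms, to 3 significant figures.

L = 576 × 8 = 4608 bits.
Transmission delays (L/R per hop): 0.000173887, 0.0221538, 0.0869434 ms; sum = 0.109271 ms.
Propagation delays (d/s per hop): 10.1571, 0.000273333, 4.06667 ms; sum = 14.224 ms.
Processing at 2 router(s): 2 × 0.33 ms = 0.66 ms.
End-to-end = 15.0 ms.

15.0 ms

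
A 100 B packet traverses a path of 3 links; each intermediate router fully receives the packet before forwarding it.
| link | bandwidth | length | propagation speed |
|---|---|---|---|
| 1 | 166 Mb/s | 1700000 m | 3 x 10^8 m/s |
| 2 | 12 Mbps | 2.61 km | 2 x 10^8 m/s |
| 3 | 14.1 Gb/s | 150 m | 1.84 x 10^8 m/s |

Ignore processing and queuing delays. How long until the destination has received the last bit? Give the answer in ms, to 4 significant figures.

L = 100 × 8 = 800 bits.
Transmission delays (L/R per hop): 0.00481928, 0.0666667, 5.67376e-05 ms; sum = 0.0715427 ms.
Propagation delays (d/s per hop): 5.66667, 0.01305, 0.000815217 ms; sum = 5.68053 ms.
End-to-end = 5.752 ms.

5.752 ms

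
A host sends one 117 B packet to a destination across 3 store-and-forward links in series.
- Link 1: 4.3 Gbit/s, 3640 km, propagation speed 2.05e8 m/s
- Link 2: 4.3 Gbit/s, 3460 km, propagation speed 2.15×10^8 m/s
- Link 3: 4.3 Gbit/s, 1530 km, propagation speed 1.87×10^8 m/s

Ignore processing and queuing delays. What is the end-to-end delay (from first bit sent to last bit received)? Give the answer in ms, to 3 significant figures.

L = 117 × 8 = 936 bits.
Transmission delay per hop = L/R = 936/4300000000 = 0.000217674 ms; 3 hops → 0.000653023 ms.
Propagation delays (d/s per hop): 17.7561, 16.093, 8.18182 ms; sum = 42.0309 ms.
End-to-end = 42.0 ms.

42.0 ms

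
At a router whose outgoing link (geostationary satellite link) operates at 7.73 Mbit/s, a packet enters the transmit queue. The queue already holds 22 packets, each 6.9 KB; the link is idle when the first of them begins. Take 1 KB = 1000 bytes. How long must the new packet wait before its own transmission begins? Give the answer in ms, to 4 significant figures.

Each queued packet: L/R = 55200/7730000 = 7.14101 ms.
22 queued → 157.102 ms.
Queuing delay = 157.1 ms.

157.1 ms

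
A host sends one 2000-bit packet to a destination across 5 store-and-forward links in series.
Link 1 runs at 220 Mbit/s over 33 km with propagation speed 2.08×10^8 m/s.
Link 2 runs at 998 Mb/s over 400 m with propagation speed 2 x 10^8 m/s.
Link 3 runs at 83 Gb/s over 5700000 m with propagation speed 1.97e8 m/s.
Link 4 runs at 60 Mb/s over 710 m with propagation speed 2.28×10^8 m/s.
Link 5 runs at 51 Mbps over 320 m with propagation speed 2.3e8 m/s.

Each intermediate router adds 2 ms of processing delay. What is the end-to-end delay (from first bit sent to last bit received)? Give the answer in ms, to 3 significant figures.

37.2 ms

Transmission delays (L/R per hop): 0.00909091, 0.00200401, 2.40964e-05, 0.0333333, 0.0392157 ms; sum = 0.083668 ms.
Propagation delays (d/s per hop): 0.158654, 0.002, 28.934, 0.00311404, 0.0013913 ms; sum = 29.0992 ms.
Processing at 4 router(s): 4 × 2 ms = 8 ms.
End-to-end = 37.2 ms.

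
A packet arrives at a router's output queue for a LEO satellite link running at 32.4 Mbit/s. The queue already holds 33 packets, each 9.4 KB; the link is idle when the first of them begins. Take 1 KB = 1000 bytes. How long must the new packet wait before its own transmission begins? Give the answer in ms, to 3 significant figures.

Each queued packet: L/R = 75200/32400000 = 2.32099 ms.
33 queued → 76.5926 ms.
Queuing delay = 76.6 ms.

76.6 ms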